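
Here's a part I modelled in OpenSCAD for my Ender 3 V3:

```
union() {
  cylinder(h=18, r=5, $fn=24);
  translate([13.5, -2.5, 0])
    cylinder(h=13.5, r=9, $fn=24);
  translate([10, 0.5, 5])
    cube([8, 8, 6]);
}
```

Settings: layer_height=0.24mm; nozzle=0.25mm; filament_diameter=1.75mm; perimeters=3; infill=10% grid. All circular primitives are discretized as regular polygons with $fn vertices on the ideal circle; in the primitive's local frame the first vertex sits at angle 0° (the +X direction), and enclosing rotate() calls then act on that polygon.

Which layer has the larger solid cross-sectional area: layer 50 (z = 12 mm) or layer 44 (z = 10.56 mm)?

Layer 50 (z = 12): the r=5 cylinder contributes a regular 24-gon of circumradius 5 (area = (24/2)·5.000²·sin(360°/24) = 77.65 mm²); the r=9 cylinder at (13.5, -2.5) gives a regular 24-gon of circumradius 9 (constant along its height) (area = (24/2)·9.000²·sin(360°/24) = 251.57 mm²); the cube at (10, 0.5) is not intersected at this z (z outside [5, 11]); Merging all regions: the regions partially overlap — summed areas 329.22 mm² minus the doubly-counted overlap 0.28 mm² gives 328.94 mm² — area = 328.94 mm². So its area = 328.94 mm². Layer 44 (z = 10.56): the r=5 cylinder gives a regular 24-gon of circumradius 5 (constant along its height) (area = (24/2)·5.000²·sin(360°/24) = 77.65 mm²); the r=9 cylinder at (13.5, -2.5) gives a regular 24-gon of circumradius 9 (constant along its height) (area = (24/2)·9.000²·sin(360°/24) = 251.57 mm²); the cube at (10, 0.5) is present — its section is the full 8×8 rectangle (area 64.00 mm²); Taking the union: the regions partially overlap — summed areas 393.22 mm² minus the doubly-counted overlap 45.28 mm² gives 347.93 mm² — area = 347.93 mm². So its area = 347.93 mm². Layer 44 is larger (347.93 vs 328.94 mm²).

layer 44 (z = 10.56 mm)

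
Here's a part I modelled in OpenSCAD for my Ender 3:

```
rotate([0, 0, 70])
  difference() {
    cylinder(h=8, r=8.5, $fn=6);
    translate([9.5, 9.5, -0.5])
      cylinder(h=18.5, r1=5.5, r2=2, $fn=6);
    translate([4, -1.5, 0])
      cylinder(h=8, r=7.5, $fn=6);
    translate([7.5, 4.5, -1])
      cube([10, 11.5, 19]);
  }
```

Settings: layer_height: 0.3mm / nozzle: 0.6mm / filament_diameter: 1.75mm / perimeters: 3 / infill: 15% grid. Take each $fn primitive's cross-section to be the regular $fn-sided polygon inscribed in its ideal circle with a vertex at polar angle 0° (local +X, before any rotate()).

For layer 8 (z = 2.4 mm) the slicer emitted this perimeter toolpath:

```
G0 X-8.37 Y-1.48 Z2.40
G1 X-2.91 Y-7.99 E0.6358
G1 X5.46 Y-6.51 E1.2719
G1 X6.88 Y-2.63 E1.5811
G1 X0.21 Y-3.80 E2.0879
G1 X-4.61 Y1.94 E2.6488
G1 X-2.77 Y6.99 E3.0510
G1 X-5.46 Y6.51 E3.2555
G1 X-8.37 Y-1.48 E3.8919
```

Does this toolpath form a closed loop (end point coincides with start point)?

Start point (G0): (-8.37, -1.48). End point (last G1): the path returns to the start — closed.

yes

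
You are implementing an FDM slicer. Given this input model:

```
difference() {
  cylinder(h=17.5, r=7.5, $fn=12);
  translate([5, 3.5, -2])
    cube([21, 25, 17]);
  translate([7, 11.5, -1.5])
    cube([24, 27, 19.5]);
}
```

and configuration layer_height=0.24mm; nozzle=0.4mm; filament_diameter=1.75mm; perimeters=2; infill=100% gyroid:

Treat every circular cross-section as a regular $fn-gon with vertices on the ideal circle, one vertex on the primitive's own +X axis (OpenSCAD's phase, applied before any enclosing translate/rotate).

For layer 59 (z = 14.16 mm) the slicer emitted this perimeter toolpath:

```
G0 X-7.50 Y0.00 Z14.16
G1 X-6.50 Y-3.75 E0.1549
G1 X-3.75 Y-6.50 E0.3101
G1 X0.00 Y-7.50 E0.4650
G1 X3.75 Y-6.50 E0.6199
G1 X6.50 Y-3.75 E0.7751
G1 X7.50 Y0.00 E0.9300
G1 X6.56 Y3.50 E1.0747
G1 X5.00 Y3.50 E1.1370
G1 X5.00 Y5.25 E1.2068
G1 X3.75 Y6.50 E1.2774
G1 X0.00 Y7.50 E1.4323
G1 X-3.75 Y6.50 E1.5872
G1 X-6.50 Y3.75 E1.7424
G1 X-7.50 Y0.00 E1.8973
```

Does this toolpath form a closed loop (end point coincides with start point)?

yes

Start point (G0): (-7.50, 0.00). End point (last G1): the path returns to the start — closed.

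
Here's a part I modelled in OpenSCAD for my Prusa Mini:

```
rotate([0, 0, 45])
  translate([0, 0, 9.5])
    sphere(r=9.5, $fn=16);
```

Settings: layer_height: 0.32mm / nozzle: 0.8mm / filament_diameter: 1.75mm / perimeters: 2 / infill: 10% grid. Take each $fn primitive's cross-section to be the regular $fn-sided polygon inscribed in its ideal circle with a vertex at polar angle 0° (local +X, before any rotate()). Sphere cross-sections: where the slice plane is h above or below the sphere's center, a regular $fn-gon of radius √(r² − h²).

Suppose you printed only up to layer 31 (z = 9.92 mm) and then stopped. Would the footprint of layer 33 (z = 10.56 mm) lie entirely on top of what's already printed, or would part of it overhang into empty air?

entirely on top

Compare the two slices. At z = 9.92: the sphere: section is a regular 16-gon, circumradius = √(r²−h²) = √(9.5²−0.42²) = 9.491 (area = (16/2)·9.491²·sin(360°/16) = 275.76 mm²); (rotated 45° about Z; rotation is an isometry so areas/perimeters/island counts are preserved). At z = 10.56: the sphere: section is a regular 16-gon, circumradius = √(r²−h²) = √(9.5²−1.06²) = 9.441 (area = (16/2)·9.441²·sin(360°/16) = 272.86 mm²); (rotated 45° about Z; rotation is an isometry so areas/perimeters/island counts are preserved). Checking containment: the cross-section at z = 10.56 is a subset of the cross-section at z = 9.92.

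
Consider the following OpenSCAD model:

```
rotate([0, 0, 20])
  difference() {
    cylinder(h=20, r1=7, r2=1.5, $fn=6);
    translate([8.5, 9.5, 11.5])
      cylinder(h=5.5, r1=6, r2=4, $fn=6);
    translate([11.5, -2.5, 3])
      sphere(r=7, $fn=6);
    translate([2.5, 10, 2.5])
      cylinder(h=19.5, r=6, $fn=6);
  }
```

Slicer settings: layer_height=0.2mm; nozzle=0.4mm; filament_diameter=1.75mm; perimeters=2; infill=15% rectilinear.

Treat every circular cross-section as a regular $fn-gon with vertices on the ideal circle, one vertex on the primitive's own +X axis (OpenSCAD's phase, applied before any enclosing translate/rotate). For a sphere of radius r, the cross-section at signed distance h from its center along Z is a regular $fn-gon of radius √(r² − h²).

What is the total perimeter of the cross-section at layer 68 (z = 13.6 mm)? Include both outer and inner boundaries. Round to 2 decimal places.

At z = 13.6 mm: the cone contributes a regular 6-gon of circumradius 3.260 (interpolated between r1=7 and r2=1.5 at t=0.680) (perimeter = 2·6·3.260·sin(180°/6) = 19.56 mm); the cone at (8.5, 9.5) (r1=6→r2=4) has section circumradius 5.236 here — a regular 6-gon (perimeter = 2·6·5.236·sin(180°/6) = 31.42 mm); the sphere at (11.5, -2.5) does not reach this height (|z−center|=10.600 > r=7); the cylinder at (2.5, 10): section is a regular 6-gon, circumradius r=6 (perimeter = 2·6·6.000·sin(180°/6) = 36.00 mm); Subtracting the remaining from the first: starting from the cone, the cone at (8.5, 9.5) misses the remaining region (no effect); the r=6 cylinder at (2.5, 10) misses the remaining region (no effect) — boundary = 19.56 mm; (whole slice rotated 20° about Z — lengths, areas and connectivity unchanged). Overall, the cross-section is a single solid region. Total boundary length (outer) = 19.56 mm.

19.56 mm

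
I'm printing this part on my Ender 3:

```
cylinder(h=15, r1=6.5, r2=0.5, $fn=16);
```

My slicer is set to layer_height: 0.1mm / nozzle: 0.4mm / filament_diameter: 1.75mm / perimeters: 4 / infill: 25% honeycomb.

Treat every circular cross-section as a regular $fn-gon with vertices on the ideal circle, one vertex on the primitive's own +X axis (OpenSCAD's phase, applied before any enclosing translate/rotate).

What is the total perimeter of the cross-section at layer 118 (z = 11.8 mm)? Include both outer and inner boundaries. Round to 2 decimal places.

At z = 11.8 mm: the cone (r1=6.5→r2=0.5) has section circumradius 1.780 here — a regular 16-gon (perimeter = 2·16·1.780·sin(180°/16) = 11.11 mm). Overall, the cross-section is a single solid region. Total boundary length (outer) = 11.11 mm.

11.11 mm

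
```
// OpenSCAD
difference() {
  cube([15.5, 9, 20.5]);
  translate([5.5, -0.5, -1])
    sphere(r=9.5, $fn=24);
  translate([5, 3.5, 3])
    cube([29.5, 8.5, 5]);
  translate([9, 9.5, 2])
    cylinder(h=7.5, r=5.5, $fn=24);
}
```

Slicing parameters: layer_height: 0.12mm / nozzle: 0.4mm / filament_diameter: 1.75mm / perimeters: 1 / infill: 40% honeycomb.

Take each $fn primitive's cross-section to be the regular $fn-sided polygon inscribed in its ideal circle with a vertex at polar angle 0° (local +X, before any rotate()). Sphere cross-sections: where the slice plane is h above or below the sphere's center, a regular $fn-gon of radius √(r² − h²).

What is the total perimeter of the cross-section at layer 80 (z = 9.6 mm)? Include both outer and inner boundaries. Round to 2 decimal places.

At z = 9.6 mm: the cube is present — its section is the full 15.5×9 rectangle (perimeter 49.00 mm); the sphere at (5.5, -0.5) does not reach this height (|z−center|=10.600 > r=9.5); the cube at (5, 3.5) is absent (z outside [3, 8]); the cylinder at (9, 9.5) is not intersected at this z (z outside [2, 9.5]); Subtracting the remaining from the first: none of the subtracted shapes is present at this height, so the 15.5×9 cube is unchanged — boundary = 49.00 mm. Overall, the cross-section is a single solid region. Total boundary length (outer) = 49.00 mm.

49.00 mm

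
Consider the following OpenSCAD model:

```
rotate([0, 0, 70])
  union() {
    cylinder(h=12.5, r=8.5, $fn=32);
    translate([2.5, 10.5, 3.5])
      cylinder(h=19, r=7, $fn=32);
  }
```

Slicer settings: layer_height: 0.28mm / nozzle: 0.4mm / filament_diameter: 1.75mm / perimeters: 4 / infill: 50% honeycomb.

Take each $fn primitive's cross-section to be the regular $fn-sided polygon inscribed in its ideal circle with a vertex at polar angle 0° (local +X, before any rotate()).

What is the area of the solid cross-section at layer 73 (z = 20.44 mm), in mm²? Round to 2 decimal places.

152.95 mm²

At z = 20.44 mm: the cylinder is absent (z outside [0, 12.5]); the cylinder at (2.5, 10.5): section is a regular 32-gon, circumradius r=7 (area = (32/2)·7.000²·sin(360°/32) = 152.95 mm²); Combining (union): only the r=7 cylinder at (2.5, 10.5) is present, so the union is just that shape — area = 152.95 mm²; (whole slice rotated 70° about Z — lengths, areas and connectivity unchanged). Overall, the cross-section is a single solid region. Net area = 152.95 mm².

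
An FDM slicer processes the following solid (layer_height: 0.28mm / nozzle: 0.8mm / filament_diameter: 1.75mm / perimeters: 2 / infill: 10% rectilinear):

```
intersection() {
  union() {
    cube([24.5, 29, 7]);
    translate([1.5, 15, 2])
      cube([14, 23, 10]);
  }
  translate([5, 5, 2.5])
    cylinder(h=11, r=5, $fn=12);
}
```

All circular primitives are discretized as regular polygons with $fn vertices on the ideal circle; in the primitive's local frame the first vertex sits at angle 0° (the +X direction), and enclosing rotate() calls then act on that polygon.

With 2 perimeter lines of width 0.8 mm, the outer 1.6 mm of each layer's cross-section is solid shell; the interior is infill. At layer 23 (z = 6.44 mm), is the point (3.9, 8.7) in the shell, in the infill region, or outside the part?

shell

At z = 6.44 mm: the cube (footprint 24.5×29) is included at this height; the cube at (1.5, 15) (footprint 14×23) is included at this height; Merging all regions: the regions partially overlap (shared area 196.00 mm²), so overlapping operands fuse into one piece — 1 connected region; the r=5 cylinder at (5, 5) gives a regular 12-gon of circumradius 5 (constant along its height); Keeping only the common overlap: the r=5 cylinder at (5, 5) lies inside the result so far, so the common part is the r=5 cylinder at (5, 5) itself — 1 connected region. Overall, the cross-section is a single solid region. The nearest boundary edge runs (2.50, 9.33)→(5.00, 10.00); distance from the point to it = 0.97 mm. The point is inside the cross-section, 0.97 mm from the nearest boundary — within the 1.6 mm shell band (2 × 0.8).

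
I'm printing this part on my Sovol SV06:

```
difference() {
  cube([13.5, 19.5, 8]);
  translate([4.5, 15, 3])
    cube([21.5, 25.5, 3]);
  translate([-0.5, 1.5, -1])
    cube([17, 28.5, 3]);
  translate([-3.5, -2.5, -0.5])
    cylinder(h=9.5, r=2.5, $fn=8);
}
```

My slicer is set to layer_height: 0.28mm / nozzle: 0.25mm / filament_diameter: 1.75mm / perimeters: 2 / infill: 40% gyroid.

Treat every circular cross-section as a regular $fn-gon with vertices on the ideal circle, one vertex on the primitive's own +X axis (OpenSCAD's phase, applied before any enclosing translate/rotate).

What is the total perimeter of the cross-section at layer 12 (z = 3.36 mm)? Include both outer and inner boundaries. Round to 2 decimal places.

At z = 3.36 mm: the cube is present — its section is the full 13.5×19.5 rectangle (perimeter 66.00 mm); the cube at (4.5, 15) (footprint 21.5×25.5) is included at this height (perimeter 94.00 mm); the cube at (-0.5, 1.5) does not reach this height (z outside [-1, 2]); the cylinder at (-3.5, -2.5): section is a regular 8-gon, circumradius r=2.5 (perimeter = 2·8·2.500·sin(180°/8) = 15.31 mm); Taking the first minus the rest: starting from the 13.5×19.5 cube, the 21.5×25.5 cube at (4.5, 15) partially overlaps it — only the 40.50 mm² overlap (of its 548.25 mm²) is removed, clipping the outline; the r=2.5 cylinder at (-3.5, -2.5) misses the remaining region (no effect) — boundary = 66.00 mm. Overall, the cross-section is a single solid region. Total boundary length (outer) = 66.00 mm.

66.00 mm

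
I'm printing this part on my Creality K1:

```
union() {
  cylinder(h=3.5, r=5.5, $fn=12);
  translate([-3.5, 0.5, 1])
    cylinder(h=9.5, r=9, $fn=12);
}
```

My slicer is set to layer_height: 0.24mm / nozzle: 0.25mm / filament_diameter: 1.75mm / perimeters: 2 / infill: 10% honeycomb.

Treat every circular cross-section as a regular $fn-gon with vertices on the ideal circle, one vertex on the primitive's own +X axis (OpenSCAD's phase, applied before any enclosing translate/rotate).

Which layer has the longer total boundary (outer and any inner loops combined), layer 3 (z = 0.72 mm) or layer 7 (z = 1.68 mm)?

layer 7 (z = 1.68 mm)

Layer 3 (z = 0.72): the r=5.5 cylinder gives a regular 12-gon of circumradius 5.5 (constant along its height) (perimeter = 2·12·5.500·sin(180°/12) = 34.16 mm); the cylinder at (-3.5, 0.5) is absent (z outside [1, 10.5]); Merging all regions: only the r=5.5 cylinder is present, so the union is just that shape — boundary = 34.16 mm. So its perimeter = 34.16 mm. Layer 7 (z = 1.68): the cylinder: section is a regular 12-gon, circumradius r=5.5 (perimeter = 2·12·5.500·sin(180°/12) = 34.16 mm); the r=9 cylinder at (-3.5, 0.5) contributes a regular 12-gon of circumradius 9 (perimeter = 2·12·9.000·sin(180°/12) = 55.90 mm); Taking the union: the regions partially overlap (shared area 90.35 mm²), so the edge portions inside another operand are dropped and the merged outline is re-measured after clipping — boundary = 55.97 mm. So its perimeter = 55.97 mm. Layer 7 is larger (55.97 vs 34.16 mm).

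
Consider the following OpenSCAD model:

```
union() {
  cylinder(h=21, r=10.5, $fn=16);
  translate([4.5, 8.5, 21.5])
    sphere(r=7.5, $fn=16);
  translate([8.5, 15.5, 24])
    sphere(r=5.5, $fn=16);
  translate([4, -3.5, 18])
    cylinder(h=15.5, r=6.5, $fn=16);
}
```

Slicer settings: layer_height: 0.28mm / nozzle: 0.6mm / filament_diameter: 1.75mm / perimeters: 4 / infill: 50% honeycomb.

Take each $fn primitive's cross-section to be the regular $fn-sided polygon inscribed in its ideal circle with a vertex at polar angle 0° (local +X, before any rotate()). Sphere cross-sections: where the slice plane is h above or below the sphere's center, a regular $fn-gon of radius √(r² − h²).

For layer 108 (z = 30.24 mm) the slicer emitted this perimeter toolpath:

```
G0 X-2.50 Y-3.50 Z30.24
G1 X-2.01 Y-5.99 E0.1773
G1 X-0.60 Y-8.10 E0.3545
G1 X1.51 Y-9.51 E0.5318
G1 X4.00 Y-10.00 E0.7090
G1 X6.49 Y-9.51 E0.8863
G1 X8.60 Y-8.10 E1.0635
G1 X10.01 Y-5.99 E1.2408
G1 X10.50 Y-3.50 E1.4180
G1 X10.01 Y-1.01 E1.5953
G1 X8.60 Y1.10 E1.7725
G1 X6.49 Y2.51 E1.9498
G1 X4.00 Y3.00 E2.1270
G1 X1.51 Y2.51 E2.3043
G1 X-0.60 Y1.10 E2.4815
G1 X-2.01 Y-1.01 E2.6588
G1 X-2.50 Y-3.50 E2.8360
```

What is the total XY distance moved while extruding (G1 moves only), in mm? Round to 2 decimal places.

Sum the Euclidean lengths of each G1 segment: total = 40.60 mm.

40.60 mm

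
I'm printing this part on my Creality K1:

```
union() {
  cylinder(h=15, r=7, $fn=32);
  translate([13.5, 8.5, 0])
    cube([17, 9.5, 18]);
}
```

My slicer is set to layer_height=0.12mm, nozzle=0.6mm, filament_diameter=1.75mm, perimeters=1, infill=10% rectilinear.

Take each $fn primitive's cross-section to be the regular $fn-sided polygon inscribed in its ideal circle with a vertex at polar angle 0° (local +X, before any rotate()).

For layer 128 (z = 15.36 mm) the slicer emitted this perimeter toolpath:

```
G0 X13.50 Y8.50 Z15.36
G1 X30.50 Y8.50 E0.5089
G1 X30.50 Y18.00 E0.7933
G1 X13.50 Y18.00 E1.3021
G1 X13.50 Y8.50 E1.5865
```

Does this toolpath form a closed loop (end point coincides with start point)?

yes

Start point (G0): (13.50, 8.50). End point (last G1): the path returns to the start — closed.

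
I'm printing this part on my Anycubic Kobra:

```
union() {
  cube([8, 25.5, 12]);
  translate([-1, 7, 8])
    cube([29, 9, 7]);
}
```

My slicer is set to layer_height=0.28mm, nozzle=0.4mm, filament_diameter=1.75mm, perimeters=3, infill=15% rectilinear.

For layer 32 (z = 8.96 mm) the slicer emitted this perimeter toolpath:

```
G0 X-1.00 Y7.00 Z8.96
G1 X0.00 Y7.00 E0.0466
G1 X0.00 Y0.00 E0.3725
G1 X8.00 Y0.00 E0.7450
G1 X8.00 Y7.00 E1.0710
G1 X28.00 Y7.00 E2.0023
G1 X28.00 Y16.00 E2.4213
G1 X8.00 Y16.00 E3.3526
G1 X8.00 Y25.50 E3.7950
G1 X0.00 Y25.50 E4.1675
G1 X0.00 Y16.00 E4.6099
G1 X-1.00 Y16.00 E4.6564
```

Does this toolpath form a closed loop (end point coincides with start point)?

Start point (G0): (-1.00, 7.00). End point (last G1): the path does not return to the start — open.

no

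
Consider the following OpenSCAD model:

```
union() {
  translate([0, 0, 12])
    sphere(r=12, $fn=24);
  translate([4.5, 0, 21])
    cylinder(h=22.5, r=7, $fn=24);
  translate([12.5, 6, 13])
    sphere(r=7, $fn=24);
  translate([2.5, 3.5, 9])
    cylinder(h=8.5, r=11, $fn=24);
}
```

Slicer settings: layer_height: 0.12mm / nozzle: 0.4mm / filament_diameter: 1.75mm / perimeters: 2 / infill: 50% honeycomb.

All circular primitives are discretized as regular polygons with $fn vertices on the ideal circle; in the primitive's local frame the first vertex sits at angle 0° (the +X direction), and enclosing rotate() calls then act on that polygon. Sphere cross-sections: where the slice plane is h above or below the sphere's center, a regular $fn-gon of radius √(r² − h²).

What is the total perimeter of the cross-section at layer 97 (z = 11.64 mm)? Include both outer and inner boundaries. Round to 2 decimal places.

At z = 11.64 mm: the r=12 sphere slices to a regular 24-gon of circumradius 11.995 (√(r²−h²) with h=0.36 from center) (perimeter = 2·24·11.995·sin(180°/24) = 75.15 mm); the cylinder at (4.5, 0) is absent (z outside [21, 43.5]); the r=7 sphere at (12.5, 6) slices to a regular 24-gon of circumradius 6.867 (√(r²−h²) with h=1.36 from center) (perimeter = 2·24·6.867·sin(180°/24) = 43.02 mm); the cylinder at (2.5, 3.5): section is a regular 24-gon, circumradius r=11 (perimeter = 2·24·11.000·sin(180°/24) = 68.92 mm); Merging all regions: the regions partially overlap (shared area 382.56 mm²), so the edge portions inside another operand are dropped and the merged outline is re-measured after clipping — boundary = 91.42 mm. Overall, the cross-section is a single solid region. Total boundary length (outer) = 91.42 mm.

91.42 mm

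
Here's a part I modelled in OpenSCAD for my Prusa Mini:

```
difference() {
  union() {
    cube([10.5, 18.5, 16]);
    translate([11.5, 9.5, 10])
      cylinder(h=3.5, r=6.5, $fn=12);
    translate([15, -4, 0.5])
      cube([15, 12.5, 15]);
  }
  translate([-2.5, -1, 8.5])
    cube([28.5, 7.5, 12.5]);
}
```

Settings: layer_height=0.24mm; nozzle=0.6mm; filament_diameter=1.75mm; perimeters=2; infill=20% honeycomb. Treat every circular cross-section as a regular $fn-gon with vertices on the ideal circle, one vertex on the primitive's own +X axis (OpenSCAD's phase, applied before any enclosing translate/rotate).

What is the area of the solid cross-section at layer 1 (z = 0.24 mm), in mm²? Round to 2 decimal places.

194.25 mm²

At z = 0.24 mm: the 10.5×18.5 cube contributes its full rectangle (area 194.25 mm²); the cylinder at (11.5, 9.5) does not reach this height (z outside [10, 13.5]); the cube at (15, -4) does not reach this height (z outside [0.5, 15.5]); Merging all regions: only the 10.5×18.5 cube is present, so the union is just that shape — area = 194.25 mm²; the cube at (-2.5, -1) is not intersected at this z (z outside [8.5, 21]); Taking the first minus the rest: none of the subtracted shapes is present at this height, so that combined region is unchanged — area = 194.25 mm². Overall, the cross-section is a single solid region. Net area = 194.25 mm².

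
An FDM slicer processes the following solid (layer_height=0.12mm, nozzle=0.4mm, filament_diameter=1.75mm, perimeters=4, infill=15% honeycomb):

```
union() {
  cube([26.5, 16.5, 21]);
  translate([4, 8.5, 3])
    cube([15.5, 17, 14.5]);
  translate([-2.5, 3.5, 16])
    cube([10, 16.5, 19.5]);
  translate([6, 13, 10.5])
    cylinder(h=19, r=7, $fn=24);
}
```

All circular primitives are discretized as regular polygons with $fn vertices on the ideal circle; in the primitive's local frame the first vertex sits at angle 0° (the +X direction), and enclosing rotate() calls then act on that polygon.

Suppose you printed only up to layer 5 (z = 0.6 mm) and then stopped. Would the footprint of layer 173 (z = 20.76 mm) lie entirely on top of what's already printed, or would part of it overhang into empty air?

Compare the two slices. At z = 0.6: the 26.5×16.5 cube contributes its full rectangle (area 437.25 mm²); the cube at (4, 8.5) does not reach this height (z outside [3, 17.5]); the cube at (-2.5, 3.5) is not intersected at this z (z outside [16, 35.5]); the cylinder at (6, 13) is absent (z outside [10.5, 29.5]); Merging all regions: only the 26.5×16.5 cube is present, so the union is just that shape — area = 437.25 mm². At z = 20.76: the cube is present — its section is the full 26.5×16.5 rectangle (area 437.25 mm²); the cube at (4, 8.5) is not intersected at this z (z outside [3, 17.5]); the cube at (-2.5, 3.5) (footprint 10×16.5) is included at this height (area 165.00 mm²); the cylinder at (6, 13): section is a regular 24-gon, circumradius r=7 (area = (24/2)·7.000²·sin(360°/24) = 152.19 mm²); Combining (union): the regions partially overlap — summed areas 754.44 mm² minus the doubly-counted overlap 240.03 mm² gives 514.40 mm² — area = 514.40 mm². Checking containment: at z = 20.76 the cross-section extends beyond the z = 0.6 cross-section by about 77.15 mm².

part overhangs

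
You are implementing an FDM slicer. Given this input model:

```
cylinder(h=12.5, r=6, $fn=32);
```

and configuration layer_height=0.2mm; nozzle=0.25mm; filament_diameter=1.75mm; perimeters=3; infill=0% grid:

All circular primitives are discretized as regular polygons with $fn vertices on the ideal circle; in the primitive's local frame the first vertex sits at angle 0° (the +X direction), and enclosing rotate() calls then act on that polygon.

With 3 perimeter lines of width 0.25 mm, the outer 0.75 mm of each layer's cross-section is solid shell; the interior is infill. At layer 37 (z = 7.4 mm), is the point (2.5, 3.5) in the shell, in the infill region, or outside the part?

At z = 7.4 mm: the r=6 cylinder gives a regular 32-gon of circumradius 6 (constant along its height). Overall, the cross-section is a single solid region. The nearest boundary edge runs (4.24, 4.24)→(3.33, 4.99); distance from the point to it = 1.68 mm. The point is inside the cross-section and 1.68 mm from the nearest boundary — more than the 0.75 mm shell width (3 × 0.25), so it's in the infill interior.

infill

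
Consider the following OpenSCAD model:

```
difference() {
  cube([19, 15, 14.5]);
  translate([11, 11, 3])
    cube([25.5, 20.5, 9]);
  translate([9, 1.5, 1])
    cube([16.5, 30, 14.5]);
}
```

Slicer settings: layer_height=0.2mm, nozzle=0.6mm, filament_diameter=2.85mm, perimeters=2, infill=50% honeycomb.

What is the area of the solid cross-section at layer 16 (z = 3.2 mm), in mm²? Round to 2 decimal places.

At z = 3.2 mm: the 19×15 cube contributes its full rectangle (area 285.00 mm²); the cube at (11, 11) is present — its section is the full 25.5×20.5 rectangle (area 522.75 mm²); the cube at (9, 1.5) (footprint 16.5×30) is included at this height (area 495.00 mm²); Taking the first minus the rest: starting from the 19×15 cube (285.00 mm²), the 25.5×20.5 cube at (11, 11) partially overlaps it — only the 32.00 mm² overlap (of its 522.75 mm²) is removed, clipping the outline; the 16.5×30 cube at (9, 1.5) partially overlaps it — only the 103.00 mm² overlap (of its 495.00 mm²) is removed, clipping the outline — area = 150.00 mm². Overall, the cross-section is a single solid region. Net area = 150.00 mm².

150.00 mm²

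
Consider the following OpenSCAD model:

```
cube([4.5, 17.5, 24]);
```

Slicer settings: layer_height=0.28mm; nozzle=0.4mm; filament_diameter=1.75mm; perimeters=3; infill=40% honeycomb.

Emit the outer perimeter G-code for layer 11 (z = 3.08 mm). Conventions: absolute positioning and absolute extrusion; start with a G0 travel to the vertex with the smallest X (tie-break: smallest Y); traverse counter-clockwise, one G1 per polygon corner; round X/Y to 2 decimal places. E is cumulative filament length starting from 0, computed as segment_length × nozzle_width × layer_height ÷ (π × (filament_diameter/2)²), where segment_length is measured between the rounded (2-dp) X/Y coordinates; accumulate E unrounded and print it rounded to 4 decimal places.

At z = 3.08 mm: the cube (footprint 4.5×17.5) is included at this height. The outline is a single polygon with 4 vertices. Extrusion per mm of travel: 0.4 × 0.28 / (π × 0.875²) = 0.046564. Accumulating E over each segment gives final E = 2.0488.

G0 X0.00 Y0.00 Z3.08
G1 X4.50 Y0.00 E0.2095
G1 X4.50 Y17.50 E1.0244
G1 X0.00 Y17.50 E1.2340
G1 X0.00 Y0.00 E2.0488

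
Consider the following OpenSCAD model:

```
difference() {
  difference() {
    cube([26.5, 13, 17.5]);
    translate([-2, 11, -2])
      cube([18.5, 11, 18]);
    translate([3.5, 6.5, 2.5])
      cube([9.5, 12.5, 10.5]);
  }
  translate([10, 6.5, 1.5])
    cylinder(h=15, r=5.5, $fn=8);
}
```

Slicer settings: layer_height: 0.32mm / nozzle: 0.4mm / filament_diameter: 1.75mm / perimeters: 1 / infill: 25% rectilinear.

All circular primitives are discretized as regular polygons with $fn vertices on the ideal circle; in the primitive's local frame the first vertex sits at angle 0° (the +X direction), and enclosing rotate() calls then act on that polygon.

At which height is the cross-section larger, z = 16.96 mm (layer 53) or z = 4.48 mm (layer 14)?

Layer 53 (z = 16.96): the cube (footprint 26.5×13) is included at this height (area 344.50 mm²); the cube at (-2, 11) does not reach this height (z outside [-2, 16]); the cube at (3.5, 6.5) is not intersected at this z (z outside [2.5, 13]); Subtracting the remaining from the first: none of the subtracted shapes is present at this height, so the 26.5×13 cube is unchanged — area = 344.50 mm²; the cylinder at (10, 6.5) does not reach this height (z outside [1.5, 16.5]); Taking the first minus the rest: none of the subtracted shapes is present at this height, so the result so far is unchanged — area = 344.50 mm². So its area = 344.50 mm². Layer 14 (z = 4.48): the cube is present — its section is the full 26.5×13 rectangle (area 344.50 mm²); the 18.5×11 cube at (-2, 11) contributes its full rectangle (area 203.50 mm²); the cube at (3.5, 6.5) is present — its section is the full 9.5×12.5 rectangle (area 118.75 mm²); Subtracting the remaining from the first: starting from the 26.5×13 cube (344.50 mm²), the 18.5×11 cube at (-2, 11) partially overlaps it — only the 33.00 mm² overlap (of its 203.50 mm²) is removed, clipping the outline; the 9.5×12.5 cube at (3.5, 6.5) partially overlaps it — only the 42.75 mm² overlap (of its 118.75 mm²) is removed, clipping the outline — area = 268.75 mm²; the r=5.5 cylinder at (10, 6.5) contributes a regular 8-gon of circumradius 5.5 (area = (8/2)·5.500²·sin(360°/8) = 85.56 mm²); After the difference (first − rest): starting from the result so far (268.75 mm²), the r=5.5 cylinder at (10, 6.5) partially overlaps it — only the 49.53 mm² overlap (of its 85.56 mm²) is removed, clipping the outline — area = 219.22 mm². So its area = 219.22 mm². Layer 53 is larger (344.50 vs 219.22 mm²).

layer 53 (z = 16.96 mm)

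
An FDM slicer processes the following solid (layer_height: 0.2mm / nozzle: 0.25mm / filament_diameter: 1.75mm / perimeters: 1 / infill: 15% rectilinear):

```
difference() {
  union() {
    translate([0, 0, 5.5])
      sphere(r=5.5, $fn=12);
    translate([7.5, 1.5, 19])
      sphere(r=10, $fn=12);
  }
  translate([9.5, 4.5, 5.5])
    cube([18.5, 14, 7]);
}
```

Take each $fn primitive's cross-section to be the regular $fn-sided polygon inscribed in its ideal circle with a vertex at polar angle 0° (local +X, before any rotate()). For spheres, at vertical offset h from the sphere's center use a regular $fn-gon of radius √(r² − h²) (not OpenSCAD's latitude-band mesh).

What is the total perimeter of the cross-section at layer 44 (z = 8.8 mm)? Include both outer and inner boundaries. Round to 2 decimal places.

At z = 8.8 mm: the r=5.5 sphere contributes a regular 12-gon of circumradius √(5.5²−3.3²) = 4.400 (perimeter = 2·12·4.400·sin(180°/12) = 27.33 mm); the sphere at (7.5, 1.5) is not intersected at this z (|z−center|=10.200 > r=10); Taking the union: only the r=5.5 sphere is present, so the union is just that shape — boundary = 27.33 mm; the 18.5×14 cube at (9.5, 4.5) contributes its full rectangle (perimeter 65.00 mm); After the difference (first − rest): starting from the result so far, the 18.5×14 cube at (9.5, 4.5) misses the remaining region (no effect) — boundary = 27.33 mm. Overall, the cross-section is a single solid region. Total boundary length (outer) = 27.33 mm.

27.33 mm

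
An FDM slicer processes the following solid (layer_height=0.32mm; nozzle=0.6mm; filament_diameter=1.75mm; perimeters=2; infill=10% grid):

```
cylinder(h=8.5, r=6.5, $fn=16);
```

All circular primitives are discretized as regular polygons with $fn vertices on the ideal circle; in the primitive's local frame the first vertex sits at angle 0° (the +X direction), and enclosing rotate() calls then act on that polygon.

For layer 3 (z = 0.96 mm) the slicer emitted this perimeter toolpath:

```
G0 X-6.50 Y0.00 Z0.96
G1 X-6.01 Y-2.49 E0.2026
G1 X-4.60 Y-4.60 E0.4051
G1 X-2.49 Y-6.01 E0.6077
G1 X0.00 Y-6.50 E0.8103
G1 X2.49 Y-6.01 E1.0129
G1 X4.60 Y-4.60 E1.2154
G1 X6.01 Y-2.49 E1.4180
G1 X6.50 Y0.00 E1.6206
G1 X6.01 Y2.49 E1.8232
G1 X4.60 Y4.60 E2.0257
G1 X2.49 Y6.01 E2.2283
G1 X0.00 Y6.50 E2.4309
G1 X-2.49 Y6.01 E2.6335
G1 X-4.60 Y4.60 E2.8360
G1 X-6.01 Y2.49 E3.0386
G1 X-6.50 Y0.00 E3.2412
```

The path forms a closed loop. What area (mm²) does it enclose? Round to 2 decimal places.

Apply the shoelace formula to the sequence of (X, Y) vertices; enclosed area = 129.51 mm².

129.51 mm²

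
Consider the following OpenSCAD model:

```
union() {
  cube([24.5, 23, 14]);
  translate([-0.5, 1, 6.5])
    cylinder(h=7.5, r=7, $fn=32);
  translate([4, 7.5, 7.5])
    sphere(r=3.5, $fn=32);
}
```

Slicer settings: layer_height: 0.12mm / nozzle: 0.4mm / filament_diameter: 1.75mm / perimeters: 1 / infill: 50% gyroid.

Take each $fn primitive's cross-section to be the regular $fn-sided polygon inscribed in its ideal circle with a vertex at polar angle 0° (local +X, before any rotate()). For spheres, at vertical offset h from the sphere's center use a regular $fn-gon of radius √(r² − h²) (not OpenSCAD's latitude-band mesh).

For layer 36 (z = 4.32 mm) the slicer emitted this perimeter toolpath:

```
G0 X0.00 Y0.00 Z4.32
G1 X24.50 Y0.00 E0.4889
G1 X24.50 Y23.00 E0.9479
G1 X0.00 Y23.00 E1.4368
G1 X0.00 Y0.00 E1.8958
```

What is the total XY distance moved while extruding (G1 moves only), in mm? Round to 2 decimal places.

95.00 mm

Sum the Euclidean lengths of each G1 segment: total = 95.00 mm.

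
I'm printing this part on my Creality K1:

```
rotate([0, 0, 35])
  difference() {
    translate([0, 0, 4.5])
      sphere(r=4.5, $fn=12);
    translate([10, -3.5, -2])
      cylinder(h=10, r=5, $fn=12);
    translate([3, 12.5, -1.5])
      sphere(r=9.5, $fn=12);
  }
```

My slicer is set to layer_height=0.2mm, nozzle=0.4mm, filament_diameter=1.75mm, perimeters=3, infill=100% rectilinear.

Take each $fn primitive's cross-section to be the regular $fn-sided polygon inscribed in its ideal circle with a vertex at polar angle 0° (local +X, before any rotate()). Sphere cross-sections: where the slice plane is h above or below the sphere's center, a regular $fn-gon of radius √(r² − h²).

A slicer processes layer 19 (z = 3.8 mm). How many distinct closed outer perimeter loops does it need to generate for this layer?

At z = 3.8 mm: the r=4.5 sphere contributes a regular 12-gon of circumradius √(4.5²−0.7²) = 4.445; the r=5 cylinder at (10, -3.5) gives a regular 12-gon of circumradius 5 (constant along its height); the sphere at (3, 12.5): section is a regular 12-gon, circumradius = √(r²−h²) = √(9.5²−5.3²) = 7.884; Subtracting the remaining from the first: starting from the r=4.5 sphere, the r=5 cylinder at (10, -3.5) misses the remaining region (no effect); the r=9.5 sphere at (3, 12.5) misses the remaining region (no effect) — 1 connected region; (rotated 35° about Z; rotation is an isometry so areas/perimeters/island counts are preserved). The result has 1 disconnected region.

1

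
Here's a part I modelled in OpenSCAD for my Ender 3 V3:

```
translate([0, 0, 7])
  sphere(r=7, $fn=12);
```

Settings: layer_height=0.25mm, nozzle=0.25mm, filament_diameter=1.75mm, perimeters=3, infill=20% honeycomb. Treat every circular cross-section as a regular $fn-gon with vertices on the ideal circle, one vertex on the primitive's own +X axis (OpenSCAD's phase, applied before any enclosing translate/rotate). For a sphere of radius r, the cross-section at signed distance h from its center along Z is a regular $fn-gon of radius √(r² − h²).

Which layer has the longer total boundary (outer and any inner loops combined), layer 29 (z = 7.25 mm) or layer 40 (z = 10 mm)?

Layer 29 (z = 7.25): the r=7 sphere slices to a regular 12-gon of circumradius 6.996 (√(r²−h²) with h=0.25 from center) (perimeter = 2·12·6.996·sin(180°/12) = 43.45 mm). So its perimeter = 43.45 mm. Layer 40 (z = 10): the r=7 sphere slices to a regular 12-gon of circumradius 6.325 (√(r²−h²) with h=3 from center) (perimeter = 2·12·6.325·sin(180°/12) = 39.29 mm). So its perimeter = 39.29 mm. Layer 29 is larger (43.45 vs 39.29 mm).

layer 29 (z = 7.25 mm)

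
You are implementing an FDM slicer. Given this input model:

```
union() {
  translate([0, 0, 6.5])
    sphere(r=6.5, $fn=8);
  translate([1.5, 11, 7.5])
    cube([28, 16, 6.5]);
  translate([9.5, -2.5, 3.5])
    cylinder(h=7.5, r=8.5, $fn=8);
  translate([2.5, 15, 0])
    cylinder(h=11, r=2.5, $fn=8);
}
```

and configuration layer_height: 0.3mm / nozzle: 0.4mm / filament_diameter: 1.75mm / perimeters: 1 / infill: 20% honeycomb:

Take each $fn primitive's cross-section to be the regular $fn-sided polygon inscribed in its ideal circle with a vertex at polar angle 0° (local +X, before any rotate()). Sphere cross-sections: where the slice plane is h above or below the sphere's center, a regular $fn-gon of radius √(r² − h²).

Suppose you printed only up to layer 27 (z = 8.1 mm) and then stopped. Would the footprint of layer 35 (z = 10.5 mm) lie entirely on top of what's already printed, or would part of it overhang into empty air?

Compare the two slices. At z = 8.1: the r=6.5 sphere contributes a regular 8-gon of circumradius √(6.5²−1.6²) = 6.300 (area = (8/2)·6.300²·sin(360°/8) = 112.26 mm²); the cube at (1.5, 11) (footprint 28×16) is included at this height (area 448.00 mm²); the r=8.5 cylinder at (9.5, -2.5) contributes a regular 8-gon of circumradius 8.5 (area = (8/2)·8.500²·sin(360°/8) = 204.35 mm²); the r=2.5 cylinder at (2.5, 15) contributes a regular 8-gon of circumradius 2.5 (area = (8/2)·2.500²·sin(360°/8) = 17.68 mm²); Merging all regions: the regions partially overlap — summed areas 782.29 mm² minus the doubly-counted overlap 42.27 mm² gives 740.03 mm² — area = 740.03 mm². At z = 10.5: the sphere: section is a regular 8-gon, circumradius = √(r²−h²) = √(6.5²−4²) = 5.123 (area = (8/2)·5.123²·sin(360°/8) = 74.25 mm²); the 28×16 cube at (1.5, 11) contributes its full rectangle (area 448.00 mm²); the r=8.5 cylinder at (9.5, -2.5) gives a regular 8-gon of circumradius 8.5 (constant along its height) (area = (8/2)·8.500²·sin(360°/8) = 204.35 mm²); the cylinder at (2.5, 15): section is a regular 8-gon, circumradius r=2.5 (area = (8/2)·2.500²·sin(360°/8) = 17.68 mm²); Taking the union: the regions partially overlap — summed areas 744.28 mm² minus the doubly-counted overlap 30.65 mm² gives 713.62 mm² — area = 713.62 mm². Checking containment: the cross-section at z = 10.5 is a subset of the cross-section at z = 8.1.

entirely on top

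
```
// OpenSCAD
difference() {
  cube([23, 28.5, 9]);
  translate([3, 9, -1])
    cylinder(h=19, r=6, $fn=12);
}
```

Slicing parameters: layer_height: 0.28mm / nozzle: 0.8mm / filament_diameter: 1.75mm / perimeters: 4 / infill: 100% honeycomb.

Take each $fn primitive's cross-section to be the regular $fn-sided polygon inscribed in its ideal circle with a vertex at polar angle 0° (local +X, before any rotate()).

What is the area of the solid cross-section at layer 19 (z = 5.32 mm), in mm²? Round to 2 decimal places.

At z = 5.32 mm: the cube is present — its section is the full 23×28.5 rectangle (area 655.50 mm²); the r=6 cylinder at (3, 9) contributes a regular 12-gon of circumradius 6 (area = (12/2)·6.000²·sin(360°/12) = 108.00 mm²); Taking the first minus the rest: starting from the 23×28.5 cube (655.50 mm²), the r=6 cylinder at (3, 9) partially overlaps it — only the 87.59 mm² overlap (of its 108.00 mm²) is removed, clipping the outline — area = 567.91 mm². Overall, the cross-section is a single solid region. Net area = 567.91 mm².

567.91 mm²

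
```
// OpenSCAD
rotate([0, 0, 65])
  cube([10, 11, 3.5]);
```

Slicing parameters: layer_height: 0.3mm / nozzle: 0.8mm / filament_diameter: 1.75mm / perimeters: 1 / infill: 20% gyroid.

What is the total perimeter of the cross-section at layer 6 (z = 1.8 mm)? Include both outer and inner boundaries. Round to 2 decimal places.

42.00 mm

At z = 1.8 mm: the cube is present — its section is the full 10×11 rectangle (perimeter 42.00 mm); (whole slice rotated 65° about Z — lengths, areas and connectivity unchanged). Overall, the cross-section is a single solid region. Total boundary length (outer) = 42.00 mm.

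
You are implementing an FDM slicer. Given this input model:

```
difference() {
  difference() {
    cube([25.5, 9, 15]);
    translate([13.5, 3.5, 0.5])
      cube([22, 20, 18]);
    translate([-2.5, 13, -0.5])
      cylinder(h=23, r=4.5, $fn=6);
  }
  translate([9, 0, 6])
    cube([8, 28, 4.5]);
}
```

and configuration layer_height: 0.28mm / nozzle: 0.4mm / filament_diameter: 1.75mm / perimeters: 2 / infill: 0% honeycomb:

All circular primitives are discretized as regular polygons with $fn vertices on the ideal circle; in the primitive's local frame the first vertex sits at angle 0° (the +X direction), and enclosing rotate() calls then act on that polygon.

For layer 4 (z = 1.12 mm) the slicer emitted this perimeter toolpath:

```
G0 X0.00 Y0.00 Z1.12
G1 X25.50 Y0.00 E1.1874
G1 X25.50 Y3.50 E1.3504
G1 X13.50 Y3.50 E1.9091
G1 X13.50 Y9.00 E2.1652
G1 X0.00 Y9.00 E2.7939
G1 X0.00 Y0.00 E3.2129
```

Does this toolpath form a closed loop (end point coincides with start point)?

Start point (G0): (0.00, 0.00). End point (last G1): the path returns to the start — closed.

yes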